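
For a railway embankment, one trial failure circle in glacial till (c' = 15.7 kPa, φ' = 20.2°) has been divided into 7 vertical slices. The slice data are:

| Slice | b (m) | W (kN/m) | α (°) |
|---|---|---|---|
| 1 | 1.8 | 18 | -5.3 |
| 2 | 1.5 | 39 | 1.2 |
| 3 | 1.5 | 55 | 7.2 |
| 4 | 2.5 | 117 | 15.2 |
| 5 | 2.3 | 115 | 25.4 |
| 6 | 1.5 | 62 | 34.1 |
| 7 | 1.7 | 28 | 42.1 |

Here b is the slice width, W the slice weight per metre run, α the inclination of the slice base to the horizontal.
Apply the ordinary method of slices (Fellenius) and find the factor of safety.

Ordinary method of slices: FS = Σ[c'·Δl_i + (W_i cosα_i)·tanφ'] / Σ W_i sinα_i, with Δl_i = b_i / cosα_i.
Slice 1: Δl = 1.8/cos(-5.3°) = 1.808 m; N'_1 = 18·cos(-5.3°) = 17.9; c'Δl = 28.38; W sinα = -1.7
Slice 2: Δl = 1.5/cos1.2° = 1.500 m; N'_2 = 39·cos1.2° = 39.0; c'Δl = 23.56; W sinα = 0.8
Slice 3: Δl = 1.5/cos7.2° = 1.512 m; N'_3 = 55·cos7.2° = 54.6; c'Δl = 23.74; W sinα = 6.9
Slice 4: Δl = 2.5/cos15.2° = 2.591 m; N'_4 = 117·cos15.2° = 112.9; c'Δl = 40.67; W sinα = 30.7
Slice 5: Δl = 2.3/cos25.4° = 2.546 m; N'_5 = 115·cos25.4° = 103.9; c'Δl = 39.97; W sinα = 49.3
Slice 6: Δl = 1.5/cos34.1° = 1.811 m; N'_6 = 62·cos34.1° = 51.3; c'Δl = 28.44; W sinα = 34.8
Slice 7: Δl = 1.7/cos42.1° = 2.291 m; N'_7 = 28·cos42.1° = 20.8; c'Δl = 35.97; W sinα = 18.8
Σc'Δl = 220.7 kN/m; ΣN' = 400.4 kN/m; ΣW sinα = 139.6 kN/m
Resisting = 220.7 + 400.4·tan20.2° = 220.7 + 147.3 = 368.0 kN/m
FS = 368.0 / 139.6 = 2.637

FS = 2.64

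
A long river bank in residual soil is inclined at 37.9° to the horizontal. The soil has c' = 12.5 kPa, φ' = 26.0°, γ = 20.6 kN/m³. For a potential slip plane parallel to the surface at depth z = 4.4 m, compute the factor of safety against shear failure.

For an infinite slope with a slip plane parallel to the surface (no pore pressure): FS = [c' + γz cos²β tanφ'] / [γz sinβ cosβ].
γz = 20.6·4.4 = 90.64 kN/m²
Numerator = 12.5 + 90.64·cos²37.9°·tan26.0° = 12.5 + 90.64·0.6227·0.4877 = 40.026 kPa
Denominator = 90.64·sin37.9°·cos37.9° = 90.64·0.6143·0.7891 = 43.935 kPa
FS = 40.026 / 43.935 = 0.911

FS = 0.91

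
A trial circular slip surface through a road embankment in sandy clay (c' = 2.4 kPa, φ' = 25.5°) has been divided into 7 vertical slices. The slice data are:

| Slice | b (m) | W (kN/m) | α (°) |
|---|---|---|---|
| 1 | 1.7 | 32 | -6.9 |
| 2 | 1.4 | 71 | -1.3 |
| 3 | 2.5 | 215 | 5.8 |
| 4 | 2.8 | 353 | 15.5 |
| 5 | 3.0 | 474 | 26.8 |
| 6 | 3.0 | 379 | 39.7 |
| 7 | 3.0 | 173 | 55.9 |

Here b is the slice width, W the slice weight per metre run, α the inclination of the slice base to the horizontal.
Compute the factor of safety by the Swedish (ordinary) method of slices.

Ordinary method of slices: FS = Σ[c'·Δl_i + (W_i cosα_i)·tanφ'] / Σ W_i sinα_i, with Δl_i = b_i / cosα_i.
Slice 1: Δl = 1.7/cos(-6.9°) = 1.712 m; N'_1 = 32·cos(-6.9°) = 31.8; c'Δl = 4.11; W sinα = -3.8
Slice 2: Δl = 1.4/cos(-1.3°) = 1.400 m; N'_2 = 71·cos(-1.3°) = 71.0; c'Δl = 3.36; W sinα = -1.6
Slice 3: Δl = 2.5/cos5.8° = 2.513 m; N'_3 = 215·cos5.8° = 213.9; c'Δl = 6.03; W sinα = 21.7
Slice 4: Δl = 2.8/cos15.5° = 2.906 m; N'_4 = 353·cos15.5° = 340.2; c'Δl = 6.97; W sinα = 94.3
Slice 5: Δl = 3.0/cos26.8° = 3.361 m; N'_5 = 474·cos26.8° = 423.1; c'Δl = 8.07; W sinα = 213.7
Slice 6: Δl = 3.0/cos39.7° = 3.899 m; N'_6 = 379·cos39.7° = 291.6; c'Δl = 9.36; W sinα = 242.1
Slice 7: Δl = 3.0/cos55.9° = 5.351 m; N'_7 = 173·cos55.9° = 97.0; c'Δl = 12.84; W sinα = 143.3
Σc'Δl = 50.7 kN/m; ΣN' = 1468.5 kN/m; ΣW sinα = 709.7 kN/m
Resisting = 50.7 + 1468.5·tan25.5° = 50.7 + 700.4 = 751.2 kN/m
FS = 751.2 / 709.7 = 1.058

FS = 1.06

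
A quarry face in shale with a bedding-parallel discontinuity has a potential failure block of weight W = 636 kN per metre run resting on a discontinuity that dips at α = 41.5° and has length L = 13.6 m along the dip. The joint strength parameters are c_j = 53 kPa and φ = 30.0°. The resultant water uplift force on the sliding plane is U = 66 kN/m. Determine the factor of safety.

Resolving the block weight along and normal to the plane and applying the Mohr–Coulomb strength on the joint:
N' = W cosα − U = 636·cos41.5° − 66 = 410.3 kN/m
Driving force T = W sinα = 636·sin41.5° = 421.4 kN/m
Resisting force R = c_j·L + N'·tanφ = 53·13.6 + 410.3·tan30.0° = 720.8 + 236.9 = 957.7 kN/m
FS = R / T = 957.7 / 421.4 = 2.273

FS = 2.27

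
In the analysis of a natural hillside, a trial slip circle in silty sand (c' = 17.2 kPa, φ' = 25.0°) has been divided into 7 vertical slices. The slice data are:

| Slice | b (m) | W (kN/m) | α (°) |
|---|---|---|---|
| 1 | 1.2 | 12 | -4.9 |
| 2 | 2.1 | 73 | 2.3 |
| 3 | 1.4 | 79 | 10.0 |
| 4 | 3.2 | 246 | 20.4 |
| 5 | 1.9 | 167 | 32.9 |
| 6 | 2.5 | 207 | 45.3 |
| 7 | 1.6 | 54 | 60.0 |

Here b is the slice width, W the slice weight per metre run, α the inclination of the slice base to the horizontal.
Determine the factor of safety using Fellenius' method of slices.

FS = 1.62

Ordinary method of slices: FS = Σ[c'·Δl_i + (W_i cosα_i)·tanφ'] / Σ W_i sinα_i, with Δl_i = b_i / cosα_i.
Slice 1: Δl = 1.2/cos(-4.9°) = 1.204 m; N'_1 = 12·cos(-4.9°) = 12.0; c'Δl = 20.72; W sinα = -1.0
Slice 2: Δl = 2.1/cos2.3° = 2.102 m; N'_2 = 73·cos2.3° = 72.9; c'Δl = 36.15; W sinα = 2.9
Slice 3: Δl = 1.4/cos10.0° = 1.422 m; N'_3 = 79·cos10.0° = 77.8; c'Δl = 24.45; W sinα = 13.7
Slice 4: Δl = 3.2/cos20.4° = 3.414 m; N'_4 = 246·cos20.4° = 230.6; c'Δl = 58.72; W sinα = 85.7
Slice 5: Δl = 1.9/cos32.9° = 2.263 m; N'_5 = 167·cos32.9° = 140.2; c'Δl = 38.92; W sinα = 90.7
Slice 6: Δl = 2.5/cos45.3° = 3.554 m; N'_6 = 207·cos45.3° = 145.6; c'Δl = 61.13; W sinα = 147.1
Slice 7: Δl = 1.6/cos60.0° = 3.200 m; N'_7 = 54·cos60.0° = 27.0; c'Δl = 55.04; W sinα = 46.8
Σc'Δl = 295.1 kN/m; ΣN' = 706.1 kN/m; ΣW sinα = 386.0 kN/m
Resisting = 295.1 + 706.1·tan25.0° = 295.1 + 329.3 = 624.4 kN/m
FS = 624.4 / 386.0 = 1.618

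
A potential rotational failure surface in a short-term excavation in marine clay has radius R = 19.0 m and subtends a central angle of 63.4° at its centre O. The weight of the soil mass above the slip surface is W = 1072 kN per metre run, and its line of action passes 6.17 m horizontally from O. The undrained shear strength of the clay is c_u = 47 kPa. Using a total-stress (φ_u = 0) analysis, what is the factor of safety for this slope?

Taking moments about the centre O, the resisting moment is provided by the undrained shear strength acting along the arc:
Arc length L_a = R·θ = 19.0·(63.4°·π/180) = 19.0·1.1065 = 21.02 m
M_R = c_u·L_a·R = 47·21.02·19.0 = 18774.6 kN·m/m
M_D = W·d = 1072·6.17 = 6614.2 kN·m/m
FS = M_R / M_D = 18774.6 / 6614.2 = 2.839

FS = 2.84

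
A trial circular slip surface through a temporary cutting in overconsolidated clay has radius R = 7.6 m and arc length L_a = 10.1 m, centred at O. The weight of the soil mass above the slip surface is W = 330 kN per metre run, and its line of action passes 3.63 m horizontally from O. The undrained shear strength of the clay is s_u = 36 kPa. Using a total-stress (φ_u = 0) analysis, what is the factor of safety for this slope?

Taking moments about the centre O, the resisting moment is provided by the undrained shear strength acting along the arc:
M_R = s_u·L_a·R = 36·10.10·7.6 = 2763.4 kN·m/m
M_D = W·d = 330·3.63 = 1197.9 kN·m/m
FS = M_R / M_D = 2763.4 / 1197.9 = 2.307

FS = 2.31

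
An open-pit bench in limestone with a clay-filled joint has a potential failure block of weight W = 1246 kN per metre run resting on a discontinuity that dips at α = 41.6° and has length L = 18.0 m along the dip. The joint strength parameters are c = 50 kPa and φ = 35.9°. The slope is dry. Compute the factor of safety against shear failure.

FS = 1.90

Resolving the block weight along and normal to the plane and applying the Mohr–Coulomb strength on the joint:
N' = W cosα = 1246·cos41.6° = 931.8 kN/m
Driving force T = W sinα = 1246·sin41.6° = 827.3 kN/m
Resisting force R = c·L + N'·tanφ = 50·18.0 + 931.8·tan35.9° = 900.0 + 674.5 = 1574.5 kN/m
FS = R / T = 1574.5 / 827.3 = 1.903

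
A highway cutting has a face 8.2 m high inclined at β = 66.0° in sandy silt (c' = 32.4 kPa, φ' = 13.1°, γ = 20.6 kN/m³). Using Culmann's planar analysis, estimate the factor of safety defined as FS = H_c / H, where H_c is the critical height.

FS = 1.72

H_c = (4c'/γ) · sinβ cosφ' / [1 − cos(β − φ')]
    = (4·32.4/20.6) · sin66.0°·cos13.1° / [1 − cos52.9°]
    = 6.291 · 0.8898 / 0.3968 = 14.11 m
FS = H_c / H = 14.11 / 8.2 = 1.720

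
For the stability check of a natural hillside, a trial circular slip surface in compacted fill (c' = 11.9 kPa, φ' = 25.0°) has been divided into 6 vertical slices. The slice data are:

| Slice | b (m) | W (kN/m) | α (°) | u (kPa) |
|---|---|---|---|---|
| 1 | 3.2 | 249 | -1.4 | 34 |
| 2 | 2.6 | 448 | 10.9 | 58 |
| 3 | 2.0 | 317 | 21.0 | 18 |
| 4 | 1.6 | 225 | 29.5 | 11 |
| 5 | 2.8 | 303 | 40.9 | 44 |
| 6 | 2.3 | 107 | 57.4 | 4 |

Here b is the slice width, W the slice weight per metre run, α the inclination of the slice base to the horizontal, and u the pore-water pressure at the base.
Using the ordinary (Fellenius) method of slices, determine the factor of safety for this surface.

FS = 1.12

Ordinary method of slices: FS = Σ[c'·Δl_i + (W_i cosα_i − u_i·Δl_i)·tanφ'] / Σ W_i sinα_i, with Δl_i = b_i / cosα_i.
Slice 1: Δl = 3.2/cos(-1.4°) = 3.201 m; N'_1 = 249·cos(-1.4°) − 34·3.201 = 140.1; c'Δl = 38.09; W sinα = -6.1
Slice 2: Δl = 2.6/cos10.9° = 2.648 m; N'_2 = 448·cos10.9° − 58·2.648 = 286.3; c'Δl = 31.51; W sinα = 84.7
Slice 3: Δl = 2.0/cos21.0° = 2.142 m; N'_3 = 317·cos21.0° − 18·2.142 = 257.4; c'Δl = 25.49; W sinα = 113.6
Slice 4: Δl = 1.6/cos29.5° = 1.838 m; N'_4 = 225·cos29.5° − 11·1.838 = 175.6; c'Δl = 21.88; W sinα = 110.8
Slice 5: Δl = 2.8/cos40.9° = 3.704 m; N'_5 = 303·cos40.9° − 44·3.704 = 66.0; c'Δl = 44.08; W sinα = 198.4
Slice 6: Δl = 2.3/cos57.4° = 4.269 m; N'_6 = 107·cos57.4° − 4·4.269 = 40.6; c'Δl = 50.80; W sinα = 90.1
Σc'Δl = 211.9 kN/m; ΣN' = 966.0 kN/m; ΣW sinα = 591.6 kN/m
Resisting = 211.9 + 966.0·tan25.0° = 211.9 + 450.5 = 662.3 kN/m
FS = 662.3 / 591.6 = 1.120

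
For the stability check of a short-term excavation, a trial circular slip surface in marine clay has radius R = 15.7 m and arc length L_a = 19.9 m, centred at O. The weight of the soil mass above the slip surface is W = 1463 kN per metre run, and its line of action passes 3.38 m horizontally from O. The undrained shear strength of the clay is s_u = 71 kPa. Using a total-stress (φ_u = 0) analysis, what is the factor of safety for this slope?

Taking moments about the centre O, the resisting moment is provided by the undrained shear strength acting along the arc:
M_R = s_u·L_a·R = 71·19.90·15.7 = 22182.5 kN·m/m
M_D = W·d = 1463·3.38 = 4944.9 kN·m/m
FS = M_R / M_D = 22182.5 / 4944.9 = 4.486

FS = 4.49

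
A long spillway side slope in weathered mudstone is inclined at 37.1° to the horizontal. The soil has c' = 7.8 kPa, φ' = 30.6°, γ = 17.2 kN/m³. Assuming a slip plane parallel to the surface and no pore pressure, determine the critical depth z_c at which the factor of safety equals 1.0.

z_c = 4.32 m

Setting FS = 1.00 in FS = [c' + γz cos²β tanφ'] / [γz sinβ cosβ] and solving for z:
z = c' / [γ cosβ (FS·sinβ − cosβ·tanφ')]
  = 7.8 / [17.2·cos37.1°·(1.00·sin37.1° − cos37.1°·tan30.6°)]
  = 7.8 / [17.2·0.7976·(1.00·0.6032 − 0.7976·0.5914)]
  = 7.8 / 1.8042 = 4.323 m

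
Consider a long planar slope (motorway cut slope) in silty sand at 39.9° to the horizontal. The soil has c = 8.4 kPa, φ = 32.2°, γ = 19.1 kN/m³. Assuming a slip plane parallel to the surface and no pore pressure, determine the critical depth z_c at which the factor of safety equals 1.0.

Setting FS = 1.00 in FS = [c + γz cos²β tanφ] / [γz sinβ cosβ] and solving for z:
z = c / [γ cosβ (FS·sinβ − cosβ·tanφ)]
  = 8.4 / [19.1·cos39.9°·(1.00·sin39.9° − cos39.9°·tan32.2°)]
  = 8.4 / [19.1·0.7672·(1.00·0.6414 − 0.7672·0.6297)]
  = 8.4 / 2.3201 = 3.620 m

z_c = 3.62 m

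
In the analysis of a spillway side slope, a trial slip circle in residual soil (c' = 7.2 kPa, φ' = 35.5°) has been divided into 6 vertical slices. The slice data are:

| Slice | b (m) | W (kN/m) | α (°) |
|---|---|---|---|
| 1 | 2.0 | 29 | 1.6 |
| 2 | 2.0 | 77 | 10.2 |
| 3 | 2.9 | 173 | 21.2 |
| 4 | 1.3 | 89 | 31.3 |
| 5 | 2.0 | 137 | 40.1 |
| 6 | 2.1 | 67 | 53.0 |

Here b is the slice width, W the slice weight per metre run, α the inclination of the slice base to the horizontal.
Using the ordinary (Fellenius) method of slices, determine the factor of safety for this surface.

FS = 1.71

Ordinary method of slices: FS = Σ[c'·Δl_i + (W_i cosα_i)·tanφ'] / Σ W_i sinα_i, with Δl_i = b_i / cosα_i.
Slice 1: Δl = 2.0/cos1.6° = 2.001 m; N'_1 = 29·cos1.6° = 29.0; c'Δl = 14.41; W sinα = 0.8
Slice 2: Δl = 2.0/cos10.2° = 2.032 m; N'_2 = 77·cos10.2° = 75.8; c'Δl = 14.63; W sinα = 13.6
Slice 3: Δl = 2.9/cos21.2° = 3.111 m; N'_3 = 173·cos21.2° = 161.3; c'Δl = 22.40; W sinα = 62.6
Slice 4: Δl = 1.3/cos31.3° = 1.521 m; N'_4 = 89·cos31.3° = 76.0; c'Δl = 10.95; W sinα = 46.2
Slice 5: Δl = 2.0/cos40.1° = 2.615 m; N'_5 = 137·cos40.1° = 104.8; c'Δl = 18.83; W sinα = 88.2
Slice 6: Δl = 2.1/cos53.0° = 3.489 m; N'_6 = 67·cos53.0° = 40.3; c'Δl = 25.12; W sinα = 53.5
Σc'Δl = 106.3 kN/m; ΣN' = 487.2 kN/m; ΣW sinα = 265.0 kN/m
Resisting = 106.3 + 487.2·tan35.5° = 106.3 + 347.5 = 453.9 kN/m
FS = 453.9 / 265.0 = 1.713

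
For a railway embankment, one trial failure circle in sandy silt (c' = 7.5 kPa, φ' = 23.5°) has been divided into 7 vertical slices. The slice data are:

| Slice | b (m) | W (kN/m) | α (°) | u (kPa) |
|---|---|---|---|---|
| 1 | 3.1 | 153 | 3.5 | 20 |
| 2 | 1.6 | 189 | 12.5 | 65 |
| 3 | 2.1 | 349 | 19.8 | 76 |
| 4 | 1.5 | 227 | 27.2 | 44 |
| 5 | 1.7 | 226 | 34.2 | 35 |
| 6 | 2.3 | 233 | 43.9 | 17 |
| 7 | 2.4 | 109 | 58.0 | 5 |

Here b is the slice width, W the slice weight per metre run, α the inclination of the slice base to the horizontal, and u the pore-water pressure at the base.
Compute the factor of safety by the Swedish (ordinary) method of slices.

FS = 0.69

Ordinary method of slices: FS = Σ[c'·Δl_i + (W_i cosα_i − u_i·Δl_i)·tanφ'] / Σ W_i sinα_i, with Δl_i = b_i / cosα_i.
Slice 1: Δl = 3.1/cos3.5° = 3.106 m; N'_1 = 153·cos3.5° − 20·3.106 = 90.6; c'Δl = 23.29; W sinα = 9.3
Slice 2: Δl = 1.6/cos12.5° = 1.639 m; N'_2 = 189·cos12.5° − 65·1.639 = 78.0; c'Δl = 12.29; W sinα = 40.9
Slice 3: Δl = 2.1/cos19.8° = 2.232 m; N'_3 = 349·cos19.8° − 76·2.232 = 158.7; c'Δl = 16.74; W sinα = 118.2
Slice 4: Δl = 1.5/cos27.2° = 1.686 m; N'_4 = 227·cos27.2° − 44·1.686 = 127.7; c'Δl = 12.65; W sinα = 103.8
Slice 5: Δl = 1.7/cos34.2° = 2.055 m; N'_5 = 226·cos34.2° − 35·2.055 = 115.0; c'Δl = 15.42; W sinα = 127.0
Slice 6: Δl = 2.3/cos43.9° = 3.192 m; N'_6 = 233·cos43.9° − 17·3.192 = 113.6; c'Δl = 23.94; W sinα = 161.6
Slice 7: Δl = 2.4/cos58.0° = 4.529 m; N'_7 = 109·cos58.0° − 5·4.529 = 35.1; c'Δl = 33.97; W sinα = 92.4
Σc'Δl = 138.3 kN/m; ΣN' = 718.7 kN/m; ΣW sinα = 653.3 kN/m
Resisting = 138.3 + 718.7·tan23.5° = 138.3 + 312.5 = 450.8 kN/m
FS = 450.8 / 653.3 = 0.690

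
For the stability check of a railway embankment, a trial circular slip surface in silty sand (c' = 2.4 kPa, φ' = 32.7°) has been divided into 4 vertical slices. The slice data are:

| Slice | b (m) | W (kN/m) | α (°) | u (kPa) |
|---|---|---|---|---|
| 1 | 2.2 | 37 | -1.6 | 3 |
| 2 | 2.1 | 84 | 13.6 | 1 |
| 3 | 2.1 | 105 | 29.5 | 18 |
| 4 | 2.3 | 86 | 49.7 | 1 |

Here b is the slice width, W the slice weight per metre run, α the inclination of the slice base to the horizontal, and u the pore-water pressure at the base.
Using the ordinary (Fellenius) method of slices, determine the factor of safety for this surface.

FS = 1.17

Ordinary method of slices: FS = Σ[c'·Δl_i + (W_i cosα_i − u_i·Δl_i)·tanφ'] / Σ W_i sinα_i, with Δl_i = b_i / cosα_i.
Slice 1: Δl = 2.2/cos(-1.6°) = 2.201 m; N'_1 = 37·cos(-1.6°) − 3·2.201 = 30.4; c'Δl = 5.28; W sinα = -1.0
Slice 2: Δl = 2.1/cos13.6° = 2.161 m; N'_2 = 84·cos13.6° − 1·2.161 = 79.5; c'Δl = 5.19; W sinα = 19.8
Slice 3: Δl = 2.1/cos29.5° = 2.413 m; N'_3 = 105·cos29.5° − 18·2.413 = 48.0; c'Δl = 5.79; W sinα = 51.7
Slice 4: Δl = 2.3/cos49.7° = 3.556 m; N'_4 = 86·cos49.7° − 1·3.556 = 52.1; c'Δl = 8.53; W sinα = 65.6
Σc'Δl = 24.8 kN/m; ΣN' = 209.9 kN/m; ΣW sinα = 136.0 kN/m
Resisting = 24.8 + 209.9·tan32.7° = 24.8 + 134.7 = 159.5 kN/m
FS = 159.5 / 136.0 = 1.173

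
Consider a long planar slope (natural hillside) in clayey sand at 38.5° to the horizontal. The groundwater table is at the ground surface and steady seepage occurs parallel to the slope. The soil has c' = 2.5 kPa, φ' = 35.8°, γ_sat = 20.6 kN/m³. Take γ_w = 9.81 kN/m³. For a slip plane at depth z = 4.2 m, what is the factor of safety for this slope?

With seepage parallel to the slope and the water table at the surface, the effective normal stress on the slip plane uses the buoyant unit weight γ' = γ_sat − γ_w while the driving shear stress uses γ_sat:
FS = [c' + γ' z cos²β tanφ'] / [γ_sat z sinβ cosβ]
γ' = 20.6 − 9.81 = 10.79 kN/m³
Numerator = 2.5 + 10.79·4.2·cos²38.5°·tan35.8° = 2.5 + 10.79·4.2·0.6125·0.7212 = 22.518 kPa
Denominator = 20.6·4.2·sin38.5°·cos38.5° = 20.6·4.2·0.6225·0.7826 = 42.151 kPa
FS = 22.518 / 42.151 = 0.534

FS = 0.53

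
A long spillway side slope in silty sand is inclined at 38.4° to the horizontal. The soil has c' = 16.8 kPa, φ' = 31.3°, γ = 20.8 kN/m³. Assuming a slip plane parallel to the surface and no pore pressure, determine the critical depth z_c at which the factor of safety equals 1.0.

Setting FS = 1.00 in FS = [c' + γz cos²β tanφ'] / [γz sinβ cosβ] and solving for z:
z = c' / [γ cosβ (FS·sinβ − cosβ·tanφ')]
  = 16.8 / [20.8·cos38.4°·(1.00·sin38.4° − cos38.4°·tan31.3°)]
  = 16.8 / [20.8·0.7837·(1.00·0.6211 − 0.7837·0.6080)]
  = 16.8 / 2.3580 = 7.125 m

z_c = 7.12 m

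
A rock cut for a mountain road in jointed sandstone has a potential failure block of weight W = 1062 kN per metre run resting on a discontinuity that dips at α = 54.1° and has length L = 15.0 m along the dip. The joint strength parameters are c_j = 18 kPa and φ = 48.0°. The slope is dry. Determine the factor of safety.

Resolving the block weight along and normal to the plane and applying the Mohr–Coulomb strength on the joint:
N' = W cosα = 1062·cos54.1° = 622.7 kN/m
Driving force T = W sinα = 1062·sin54.1° = 860.3 kN/m
Resisting force R = c_j·L + N'·tanφ = 18·15.0 + 622.7·tan48.0° = 270.0 + 691.6 = 961.6 kN/m
FS = R / T = 961.6 / 860.3 = 1.118

FS = 1.12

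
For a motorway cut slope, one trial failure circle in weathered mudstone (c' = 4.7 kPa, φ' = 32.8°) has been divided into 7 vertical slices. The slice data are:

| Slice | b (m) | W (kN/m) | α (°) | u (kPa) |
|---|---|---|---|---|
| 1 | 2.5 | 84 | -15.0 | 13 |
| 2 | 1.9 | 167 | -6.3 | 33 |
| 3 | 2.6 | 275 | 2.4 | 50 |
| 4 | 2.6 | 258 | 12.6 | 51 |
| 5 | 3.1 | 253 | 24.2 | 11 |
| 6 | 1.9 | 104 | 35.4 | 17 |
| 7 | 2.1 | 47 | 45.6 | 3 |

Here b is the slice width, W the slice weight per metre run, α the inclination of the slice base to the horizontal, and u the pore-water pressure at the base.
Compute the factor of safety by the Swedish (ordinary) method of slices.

Ordinary method of slices: FS = Σ[c'·Δl_i + (W_i cosα_i − u_i·Δl_i)·tanφ'] / Σ W_i sinα_i, with Δl_i = b_i / cosα_i.
Slice 1: Δl = 2.5/cos(-15.0°) = 2.588 m; N'_1 = 84·cos(-15.0°) − 13·2.588 = 47.5; c'Δl = 12.16; W sinα = -21.7
Slice 2: Δl = 1.9/cos(-6.3°) = 1.912 m; N'_2 = 167·cos(-6.3°) − 33·1.912 = 102.9; c'Δl = 8.98; W sinα = -18.3
Slice 3: Δl = 2.6/cos2.4° = 2.602 m; N'_3 = 275·cos2.4° − 50·2.602 = 144.6; c'Δl = 12.23; W sinα = 11.5
Slice 4: Δl = 2.6/cos12.6° = 2.664 m; N'_4 = 258·cos12.6° − 51·2.664 = 115.9; c'Δl = 12.52; W sinα = 56.3
Slice 5: Δl = 3.1/cos24.2° = 3.399 m; N'_5 = 253·cos24.2° − 11·3.399 = 193.4; c'Δl = 15.97; W sinα = 103.7
Slice 6: Δl = 1.9/cos35.4° = 2.331 m; N'_6 = 104·cos35.4° − 17·2.331 = 45.1; c'Δl = 10.96; W sinα = 60.2
Slice 7: Δl = 2.1/cos45.6° = 3.001 m; N'_7 = 47·cos45.6° − 3·3.001 = 23.9; c'Δl = 14.11; W sinα = 33.6
Σc'Δl = 86.9 kN/m; ΣN' = 673.4 kN/m; ΣW sinα = 225.3 kN/m
Resisting = 86.9 + 673.4·tan32.8° = 86.9 + 434.0 = 520.9 kN/m
FS = 520.9 / 225.3 = 2.312

FS = 2.31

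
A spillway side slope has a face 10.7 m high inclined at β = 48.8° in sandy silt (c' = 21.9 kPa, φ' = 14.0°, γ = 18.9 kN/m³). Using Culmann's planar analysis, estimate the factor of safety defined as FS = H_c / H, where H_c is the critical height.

FS = 1.77

H_c = (4c'/γ) · sinβ cosφ' / [1 − cos(β − φ')]
    = (4·21.9/18.9) · sin48.8°·cos14.0° / [1 − cos34.8°]
    = 4.635 · 0.7301 / 0.1789 = 18.92 m
FS = H_c / H = 18.92 / 10.7 = 1.768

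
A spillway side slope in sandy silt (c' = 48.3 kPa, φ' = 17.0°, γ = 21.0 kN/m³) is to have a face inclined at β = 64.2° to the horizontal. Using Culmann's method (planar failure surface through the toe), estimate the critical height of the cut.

H_c = 24.71 m

Culmann's analysis gives the critical failure plane at α_cr = (β + φ')/2 = (64.2 + 17.0)/2 = 40.6°, and the critical height
H_c = (4c'/γ) · sinβ cosφ' / [1 − cos(β − φ')]
    = (4·48.3/21.0) · sin64.2°·cos17.0° / [1 − cos(47.2°)]
    = 9.200 · 0.9003·0.9563 / [1 − 0.6794]
    = 9.200 · 0.8610 / 0.3206
    = 24.71 m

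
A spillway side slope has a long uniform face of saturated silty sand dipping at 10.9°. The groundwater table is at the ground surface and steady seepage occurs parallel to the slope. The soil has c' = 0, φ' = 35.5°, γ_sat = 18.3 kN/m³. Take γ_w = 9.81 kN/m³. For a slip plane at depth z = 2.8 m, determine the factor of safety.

With seepage parallel to the slope and the water table at the surface, the effective normal stress on the slip plane uses the buoyant unit weight γ' = γ_sat − γ_w while the driving shear stress uses γ_sat:
FS = [c' + γ' z cos²β tanφ'] / [γ_sat z sinβ cosβ]
(For c' = 0 this reduces to FS = (γ'/γ_sat)·tanφ'/tanβ.)
γ' = 18.3 − 9.81 = 8.49 kN/m³
Numerator = 0.0 + 8.49·2.8·cos²10.9°·tan35.5° = 0.0 + 8.49·2.8·0.9642·0.7133 = 16.350 kPa
Denominator = 18.3·2.8·sin10.9°·cos10.9° = 18.3·2.8·0.1891·0.9820 = 9.514 kPa
FS = 16.350 / 9.514 = 1.718

FS = 1.72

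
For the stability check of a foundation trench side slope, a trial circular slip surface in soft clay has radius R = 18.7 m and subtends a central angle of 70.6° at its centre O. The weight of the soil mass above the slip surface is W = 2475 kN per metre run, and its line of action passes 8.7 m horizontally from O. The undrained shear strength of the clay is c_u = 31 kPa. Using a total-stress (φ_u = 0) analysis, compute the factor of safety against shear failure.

Taking moments about the centre O, the resisting moment is provided by the undrained shear strength acting along the arc:
Arc length L_a = R·θ = 18.7·(70.6°·π/180) = 18.7·1.2322 = 23.04 m
M_R = c_u·L_a·R = 31·23.04·18.7 = 13357.6 kN·m/m
M_D = W·d = 2475·8.7 = 21532.5 kN·m/m
FS = M_R / M_D = 13357.6 / 21532.5 = 0.620

FS = 0.62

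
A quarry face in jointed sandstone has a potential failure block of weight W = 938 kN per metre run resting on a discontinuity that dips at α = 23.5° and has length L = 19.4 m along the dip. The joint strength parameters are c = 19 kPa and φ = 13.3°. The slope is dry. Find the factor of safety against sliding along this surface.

FS = 1.53

Resolving the block weight along and normal to the plane and applying the Mohr–Coulomb strength on the joint:
N' = W cosα = 938·cos23.5° = 860.2 kN/m
Driving force T = W sinα = 938·sin23.5° = 374.0 kN/m
Resisting force R = c·L + N'·tanφ = 19·19.4 + 860.2·tan13.3° = 368.6 + 203.3 = 571.9 kN/m
FS = R / T = 571.9 / 374.0 = 1.529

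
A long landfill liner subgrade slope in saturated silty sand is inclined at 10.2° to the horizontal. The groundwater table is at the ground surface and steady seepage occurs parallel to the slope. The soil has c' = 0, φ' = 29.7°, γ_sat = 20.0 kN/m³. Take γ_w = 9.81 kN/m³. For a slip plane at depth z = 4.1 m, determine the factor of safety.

FS = 1.62

With seepage parallel to the slope and the water table at the surface, the effective normal stress on the slip plane uses the buoyant unit weight γ' = γ_sat − γ_w while the driving shear stress uses γ_sat:
FS = [c' + γ' z cos²β tanφ'] / [γ_sat z sinβ cosβ]
(For c' = 0 this reduces to FS = (γ'/γ_sat)·tanφ'/tanβ.)
γ' = 20.0 − 9.81 = 10.19 kN/m³
Numerator = 0.0 + 10.19·4.1·cos²10.2°·tan29.7° = 0.0 + 10.19·4.1·0.9686·0.5704 = 23.083 kPa
Denominator = 20.0·4.1·sin10.2°·cos10.2° = 20.0·4.1·0.1771·0.9842 = 14.291 kPa
FS = 23.083 / 14.291 = 1.615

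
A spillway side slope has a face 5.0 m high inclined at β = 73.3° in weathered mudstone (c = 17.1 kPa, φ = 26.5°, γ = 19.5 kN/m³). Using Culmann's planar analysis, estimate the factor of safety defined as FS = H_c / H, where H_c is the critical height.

H_c = (4c/γ) · sinβ cosφ / [1 − cos(β − φ)]
    = (4·17.1/19.5) · sin73.3°·cos26.5° / [1 − cos46.8°]
    = 3.508 · 0.8572 / 0.3155 = 9.53 m
FS = H_c / H = 9.53 / 5.0 = 1.906

FS = 1.91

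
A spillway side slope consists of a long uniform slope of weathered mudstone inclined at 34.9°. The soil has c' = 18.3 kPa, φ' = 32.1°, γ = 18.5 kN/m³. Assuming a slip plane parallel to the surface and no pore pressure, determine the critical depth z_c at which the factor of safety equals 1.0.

z_c = 20.92 m

Setting FS = 1.00 in FS = [c' + γz cos²β tanφ'] / [γz sinβ cosβ] and solving for z:
z = c' / [γ cosβ (FS·sinβ − cosβ·tanφ')]
  = 18.3 / [18.5·cos34.9°·(1.00·sin34.9° − cos34.9°·tan32.1°)]
  = 18.3 / [18.5·0.8202·(1.00·0.5721 − 0.8202·0.6273)]
  = 18.3 / 0.8749 = 20.916 m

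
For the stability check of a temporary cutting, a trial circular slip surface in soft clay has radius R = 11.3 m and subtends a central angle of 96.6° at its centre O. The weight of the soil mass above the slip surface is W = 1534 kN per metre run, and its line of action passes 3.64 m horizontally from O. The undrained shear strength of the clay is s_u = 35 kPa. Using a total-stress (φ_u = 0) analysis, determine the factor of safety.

Taking moments about the centre O, the resisting moment is provided by the undrained shear strength acting along the arc:
Arc length L_a = R·θ = 11.3·(96.6°·π/180) = 11.3·1.6860 = 19.05 m
M_R = s_u·L_a·R = 35·19.05·11.3 = 7534.9 kN·m/m
M_D = W·d = 1534·3.64 = 5583.8 kN·m/m
FS = M_R / M_D = 7534.9 / 5583.8 = 1.349

FS = 1.35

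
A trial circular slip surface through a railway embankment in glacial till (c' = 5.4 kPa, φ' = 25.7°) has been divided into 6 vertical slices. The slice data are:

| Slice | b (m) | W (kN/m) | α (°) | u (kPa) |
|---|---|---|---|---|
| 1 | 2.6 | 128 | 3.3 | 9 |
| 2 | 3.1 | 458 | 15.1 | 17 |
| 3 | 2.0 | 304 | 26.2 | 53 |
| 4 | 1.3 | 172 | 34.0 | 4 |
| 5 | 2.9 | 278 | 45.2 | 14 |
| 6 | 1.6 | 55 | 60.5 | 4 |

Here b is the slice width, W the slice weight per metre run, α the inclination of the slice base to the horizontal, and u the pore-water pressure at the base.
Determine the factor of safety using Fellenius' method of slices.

FS = 0.90

Ordinary method of slices: FS = Σ[c'·Δl_i + (W_i cosα_i − u_i·Δl_i)·tanφ'] / Σ W_i sinα_i, with Δl_i = b_i / cosα_i.
Slice 1: Δl = 2.6/cos3.3° = 2.604 m; N'_1 = 128·cos3.3° − 9·2.604 = 104.3; c'Δl = 14.06; W sinα = 7.4
Slice 2: Δl = 3.1/cos15.1° = 3.211 m; N'_2 = 458·cos15.1° − 17·3.211 = 387.6; c'Δl = 17.34; W sinα = 119.3
Slice 3: Δl = 2.0/cos26.2° = 2.229 m; N'_3 = 304·cos26.2° − 53·2.229 = 154.6; c'Δl = 12.04; W sinα = 134.2
Slice 4: Δl = 1.3/cos34.0° = 1.568 m; N'_4 = 172·cos34.0° − 4·1.568 = 136.3; c'Δl = 8.47; W sinα = 96.2
Slice 5: Δl = 2.9/cos45.2° = 4.116 m; N'_5 = 278·cos45.2° − 14·4.116 = 138.3; c'Δl = 22.22; W sinα = 197.3
Slice 6: Δl = 1.6/cos60.5° = 3.249 m; N'_6 = 55·cos60.5° − 4·3.249 = 14.1; c'Δl = 17.55; W sinα = 47.9
Σc'Δl = 91.7 kN/m; ΣN' = 935.3 kN/m; ΣW sinα = 602.2 kN/m
Resisting = 91.7 + 935.3·tan25.7° = 91.7 + 450.1 = 541.8 kN/m
FS = 541.8 / 602.2 = 0.900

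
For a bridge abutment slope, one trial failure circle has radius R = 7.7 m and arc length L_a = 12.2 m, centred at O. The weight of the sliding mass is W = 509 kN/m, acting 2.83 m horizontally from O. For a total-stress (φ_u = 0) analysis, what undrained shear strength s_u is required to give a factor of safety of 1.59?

s_u = 24.4 kPa

FS = s_u·L_a·R / (W·d), so s_u = FS·W·d / (L_a·R).
s_u = 1.59·509·2.83 / (12.20·7.7) = 2290.3 / 93.94 = 24.38 kPa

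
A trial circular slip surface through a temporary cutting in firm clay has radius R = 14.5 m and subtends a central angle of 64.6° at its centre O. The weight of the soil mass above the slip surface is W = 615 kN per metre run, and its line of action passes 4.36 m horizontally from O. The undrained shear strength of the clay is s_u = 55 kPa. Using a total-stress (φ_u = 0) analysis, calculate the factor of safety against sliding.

Taking moments about the centre O, the resisting moment is provided by the undrained shear strength acting along the arc:
Arc length L_a = R·θ = 14.5·(64.6°·π/180) = 14.5·1.1275 = 16.35 m
M_R = s_u·L_a·R = 55·16.35·14.5 = 13037.9 kN·m/m
M_D = W·d = 615·4.36 = 2681.4 kN·m/m
FS = M_R / M_D = 13037.9 / 2681.4 = 4.862

FS = 4.86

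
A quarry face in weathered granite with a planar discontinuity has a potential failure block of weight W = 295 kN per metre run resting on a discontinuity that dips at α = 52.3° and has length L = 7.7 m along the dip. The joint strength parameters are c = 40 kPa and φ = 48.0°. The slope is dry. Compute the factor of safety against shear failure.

FS = 2.18

Resolving the block weight along and normal to the plane and applying the Mohr–Coulomb strength on the joint:
N' = W cosα = 295·cos52.3° = 180.4 kN/m
Driving force T = W sinα = 295·sin52.3° = 233.4 kN/m
Resisting force R = c·L + N'·tanφ = 40·7.7 + 180.4·tan48.0° = 308.0 + 200.4 = 508.4 kN/m
FS = R / T = 508.4 / 233.4 = 2.178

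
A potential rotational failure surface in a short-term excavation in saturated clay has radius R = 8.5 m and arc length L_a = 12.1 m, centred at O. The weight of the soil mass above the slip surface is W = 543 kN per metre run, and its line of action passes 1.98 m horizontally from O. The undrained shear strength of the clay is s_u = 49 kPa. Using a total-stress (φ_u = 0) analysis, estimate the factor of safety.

FS = 4.69

Taking moments about the centre O, the resisting moment is provided by the undrained shear strength acting along the arc:
M_R = s_u·L_a·R = 49·12.10·8.5 = 5039.6 kN·m/m
M_D = W·d = 543·1.98 = 1075.1 kN·m/m
FS = M_R / M_D = 5039.6 / 1075.1 = 4.687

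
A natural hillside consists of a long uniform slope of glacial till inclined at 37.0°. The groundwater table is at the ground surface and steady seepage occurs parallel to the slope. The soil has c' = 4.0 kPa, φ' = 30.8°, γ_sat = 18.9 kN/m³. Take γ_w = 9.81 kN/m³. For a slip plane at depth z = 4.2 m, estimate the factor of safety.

With seepage parallel to the slope and the water table at the surface, the effective normal stress on the slip plane uses the buoyant unit weight γ' = γ_sat − γ_w while the driving shear stress uses γ_sat:
FS = [c' + γ' z cos²β tanφ'] / [γ_sat z sinβ cosβ]
γ' = 18.9 − 9.81 = 9.09 kN/m³
Numerator = 4.0 + 9.09·4.2·cos²37.0°·tan30.8° = 4.0 + 9.09·4.2·0.6378·0.5961 = 18.516 kPa
Denominator = 18.9·4.2·sin37.0°·cos37.0° = 18.9·4.2·0.6018·0.7986 = 38.152 kPa
FS = 18.516 / 38.152 = 0.485

FS = 0.49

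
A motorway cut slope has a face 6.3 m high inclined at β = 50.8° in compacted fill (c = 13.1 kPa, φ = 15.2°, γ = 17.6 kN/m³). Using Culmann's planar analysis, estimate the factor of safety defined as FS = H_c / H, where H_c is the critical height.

H_c = (4c/γ) · sinβ cosφ / [1 − cos(β − φ)]
    = (4·13.1/17.6) · sin50.8°·cos15.2° / [1 − cos35.6°]
    = 2.977 · 0.7478 / 0.1869 = 11.91 m
FS = H_c / H = 11.91 / 6.3 = 1.891

FS = 1.89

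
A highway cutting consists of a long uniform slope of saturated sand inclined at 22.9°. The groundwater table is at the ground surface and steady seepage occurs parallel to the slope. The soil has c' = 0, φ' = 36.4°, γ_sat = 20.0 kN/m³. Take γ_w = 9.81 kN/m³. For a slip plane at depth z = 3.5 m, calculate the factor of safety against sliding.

FS = 0.89

With seepage parallel to the slope and the water table at the surface, the effective normal stress on the slip plane uses the buoyant unit weight γ' = γ_sat − γ_w while the driving shear stress uses γ_sat:
FS = [c' + γ' z cos²β tanφ'] / [γ_sat z sinβ cosβ]
(For c' = 0 this reduces to FS = (γ'/γ_sat)·tanφ'/tanβ.)
γ' = 20.0 − 9.81 = 10.19 kN/m³
Numerator = 0.0 + 10.19·3.5·cos²22.9°·tan36.4° = 0.0 + 10.19·3.5·0.8486·0.7373 = 22.313 kPa
Denominator = 20.0·3.5·sin22.9°·cos22.9° = 20.0·3.5·0.3891·0.9212 = 25.092 kPa
FS = 22.313 / 25.092 = 0.889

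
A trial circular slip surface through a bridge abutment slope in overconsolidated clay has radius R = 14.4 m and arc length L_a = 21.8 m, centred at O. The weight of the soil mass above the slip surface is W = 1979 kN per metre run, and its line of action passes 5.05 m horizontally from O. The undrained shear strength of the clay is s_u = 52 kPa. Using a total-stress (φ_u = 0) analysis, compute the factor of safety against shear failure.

Taking moments about the centre O, the resisting moment is provided by the undrained shear strength acting along the arc:
M_R = s_u·L_a·R = 52·21.80·14.4 = 16323.8 kN·m/m
M_D = W·d = 1979·5.05 = 9993.9 kN·m/m
FS = M_R / M_D = 16323.8 / 9993.9 = 1.633

FS = 1.63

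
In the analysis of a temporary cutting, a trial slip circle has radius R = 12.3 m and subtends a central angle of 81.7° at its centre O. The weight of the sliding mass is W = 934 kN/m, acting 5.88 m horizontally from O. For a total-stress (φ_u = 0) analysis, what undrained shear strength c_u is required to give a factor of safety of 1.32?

c_u = 33.6 kPa

FS = c_u·L_a·R / (W·d), so c_u = FS·W·d / (L_a·R).
Arc length L_a = R·θ = 12.3·(81.7°·π/180) = 12.3·1.4259 = 17.54 m
c_u = 1.32·934·5.88 / (17.54·12.3) = 7249.3 / 215.73 = 33.60 kPa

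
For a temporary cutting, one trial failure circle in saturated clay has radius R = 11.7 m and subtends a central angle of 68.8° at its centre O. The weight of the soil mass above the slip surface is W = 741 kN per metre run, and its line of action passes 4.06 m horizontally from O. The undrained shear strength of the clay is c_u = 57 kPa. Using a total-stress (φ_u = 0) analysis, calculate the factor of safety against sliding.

FS = 3.11

Taking moments about the centre O, the resisting moment is provided by the undrained shear strength acting along the arc:
Arc length L_a = R·θ = 11.7·(68.8°·π/180) = 11.7·1.2008 = 14.05 m
M_R = c_u·L_a·R = 57·14.05·11.7 = 9369.4 kN·m/m
M_D = W·d = 741·4.06 = 3008.5 kN·m/m
FS = M_R / M_D = 9369.4 / 3008.5 = 3.114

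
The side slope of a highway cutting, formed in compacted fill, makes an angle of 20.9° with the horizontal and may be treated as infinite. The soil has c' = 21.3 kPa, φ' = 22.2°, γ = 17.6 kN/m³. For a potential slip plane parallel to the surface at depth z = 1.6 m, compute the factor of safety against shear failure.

FS = 3.34

For an infinite slope with a slip plane parallel to the surface (no pore pressure): FS = [c' + γz cos²β tanφ'] / [γz sinβ cosβ].
γz = 17.6·1.6 = 28.16 kN/m²
Numerator = 21.3 + 28.16·cos²20.9°·tan22.2° = 21.3 + 28.16·0.8727·0.4081 = 31.329 kPa
Denominator = 28.16·sin20.9°·cos20.9° = 28.16·0.3567·0.9342 = 9.385 kPa
FS = 31.329 / 9.385 = 3.338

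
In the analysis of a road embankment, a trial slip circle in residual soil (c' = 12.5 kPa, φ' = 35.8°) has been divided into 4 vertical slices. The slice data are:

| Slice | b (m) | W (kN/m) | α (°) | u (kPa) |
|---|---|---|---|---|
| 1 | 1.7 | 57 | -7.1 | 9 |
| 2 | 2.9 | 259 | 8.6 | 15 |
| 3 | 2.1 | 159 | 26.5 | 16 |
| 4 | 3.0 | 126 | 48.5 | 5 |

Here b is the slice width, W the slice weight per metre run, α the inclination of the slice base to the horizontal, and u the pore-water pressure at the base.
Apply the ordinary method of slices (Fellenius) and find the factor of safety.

Ordinary method of slices: FS = Σ[c'·Δl_i + (W_i cosα_i − u_i·Δl_i)·tanφ'] / Σ W_i sinα_i, with Δl_i = b_i / cosα_i.
Slice 1: Δl = 1.7/cos(-7.1°) = 1.713 m; N'_1 = 57·cos(-7.1°) − 9·1.713 = 41.1; c'Δl = 21.41; W sinα = -7.0
Slice 2: Δl = 2.9/cos8.6° = 2.933 m; N'_2 = 259·cos8.6° − 15·2.933 = 212.1; c'Δl = 36.66; W sinα = 38.7
Slice 3: Δl = 2.1/cos26.5° = 2.347 m; N'_3 = 159·cos26.5° − 16·2.347 = 104.7; c'Δl = 29.33; W sinα = 70.9
Slice 4: Δl = 3.0/cos48.5° = 4.527 m; N'_4 = 126·cos48.5° − 5·4.527 = 60.9; c'Δl = 56.59; W sinα = 94.4
Σc'Δl = 144.0 kN/m; ΣN' = 418.8 kN/m; ΣW sinα = 197.0 kN/m
Resisting = 144.0 + 418.8·tan35.8° = 144.0 + 302.1 = 446.1 kN/m
FS = 446.1 / 197.0 = 2.264

FS = 2.26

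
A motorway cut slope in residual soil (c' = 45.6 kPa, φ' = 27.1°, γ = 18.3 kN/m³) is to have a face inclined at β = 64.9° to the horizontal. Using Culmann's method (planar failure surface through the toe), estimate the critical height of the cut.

H_c = 38.29 m

Culmann's analysis gives the critical failure plane at α_cr = (β + φ')/2 = (64.9 + 27.1)/2 = 46.0°, and the critical height
H_c = (4c'/γ) · sinβ cosφ' / [1 − cos(β − φ')]
    = (4·45.6/18.3) · sin64.9°·cos27.1° / [1 − cos(37.8°)]
    = 9.967 · 0.9056·0.8902 / [1 − 0.7902]
    = 9.967 · 0.8061 / 0.2098
    = 38.29 m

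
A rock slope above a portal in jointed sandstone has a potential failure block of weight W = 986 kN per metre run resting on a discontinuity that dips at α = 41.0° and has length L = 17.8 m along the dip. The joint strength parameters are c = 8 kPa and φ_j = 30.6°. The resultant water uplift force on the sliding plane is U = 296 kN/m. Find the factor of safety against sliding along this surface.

FS = 0.63

Resolving the block weight along and normal to the plane and applying the Mohr–Coulomb strength on the joint:
N' = W cosα − U = 986·cos41.0° − 296 = 448.1 kN/m
Driving force T = W sinα = 986·sin41.0° = 646.9 kN/m
Resisting force R = c·L + N'·tanφ_j = 8·17.8 + 448.1·tan30.6° = 142.4 + 265.0 = 407.4 kN/m
FS = R / T = 407.4 / 646.9 = 0.630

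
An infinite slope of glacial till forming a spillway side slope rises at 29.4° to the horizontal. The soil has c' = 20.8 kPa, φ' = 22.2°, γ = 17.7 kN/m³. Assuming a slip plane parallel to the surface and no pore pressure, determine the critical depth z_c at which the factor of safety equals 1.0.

Setting FS = 1.00 in FS = [c' + γz cos²β tanφ'] / [γz sinβ cosβ] and solving for z:
z = c' / [γ cosβ (FS·sinβ − cosβ·tanφ')]
  = 20.8 / [17.7·cos29.4°·(1.00·sin29.4° − cos29.4°·tan22.2°)]
  = 20.8 / [17.7·0.8712·(1.00·0.4909 − 0.8712·0.4081)]
  = 20.8 / 2.0874 = 9.964 m

z_c = 9.96 m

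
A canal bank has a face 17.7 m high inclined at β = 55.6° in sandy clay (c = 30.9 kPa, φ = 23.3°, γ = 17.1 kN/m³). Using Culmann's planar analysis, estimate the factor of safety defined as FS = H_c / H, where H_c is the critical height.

H_c = (4c/γ) · sinβ cosφ / [1 − cos(β − φ)]
    = (4·30.9/17.1) · sin55.6°·cos23.3° / [1 − cos32.3°]
    = 7.228 · 0.7578 / 0.1547 = 35.40 m
FS = H_c / H = 35.40 / 17.7 = 2.000

FS = 2.00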